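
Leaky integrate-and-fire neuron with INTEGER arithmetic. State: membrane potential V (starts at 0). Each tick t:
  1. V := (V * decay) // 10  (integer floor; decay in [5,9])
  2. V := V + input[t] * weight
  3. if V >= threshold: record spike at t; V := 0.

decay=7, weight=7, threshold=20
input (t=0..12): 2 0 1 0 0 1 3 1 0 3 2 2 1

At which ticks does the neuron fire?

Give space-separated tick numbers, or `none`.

t=0: input=2 -> V=14
t=1: input=0 -> V=9
t=2: input=1 -> V=13
t=3: input=0 -> V=9
t=4: input=0 -> V=6
t=5: input=1 -> V=11
t=6: input=3 -> V=0 FIRE
t=7: input=1 -> V=7
t=8: input=0 -> V=4
t=9: input=3 -> V=0 FIRE
t=10: input=2 -> V=14
t=11: input=2 -> V=0 FIRE
t=12: input=1 -> V=7

Answer: 6 9 11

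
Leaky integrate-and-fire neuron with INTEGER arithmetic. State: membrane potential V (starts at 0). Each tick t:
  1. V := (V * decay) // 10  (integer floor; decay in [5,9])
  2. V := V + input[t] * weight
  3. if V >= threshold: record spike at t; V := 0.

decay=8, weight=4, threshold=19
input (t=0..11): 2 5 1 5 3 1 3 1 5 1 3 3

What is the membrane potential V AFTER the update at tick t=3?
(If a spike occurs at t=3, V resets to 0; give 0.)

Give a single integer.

Answer: 0

Derivation:
t=0: input=2 -> V=8
t=1: input=5 -> V=0 FIRE
t=2: input=1 -> V=4
t=3: input=5 -> V=0 FIRE
t=4: input=3 -> V=12
t=5: input=1 -> V=13
t=6: input=3 -> V=0 FIRE
t=7: input=1 -> V=4
t=8: input=5 -> V=0 FIRE
t=9: input=1 -> V=4
t=10: input=3 -> V=15
t=11: input=3 -> V=0 FIRE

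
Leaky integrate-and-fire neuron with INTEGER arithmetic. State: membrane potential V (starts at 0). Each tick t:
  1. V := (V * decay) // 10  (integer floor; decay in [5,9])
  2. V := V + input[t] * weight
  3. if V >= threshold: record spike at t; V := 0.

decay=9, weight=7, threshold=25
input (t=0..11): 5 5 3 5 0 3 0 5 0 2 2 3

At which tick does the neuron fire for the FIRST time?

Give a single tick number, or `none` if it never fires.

Answer: 0

Derivation:
t=0: input=5 -> V=0 FIRE
t=1: input=5 -> V=0 FIRE
t=2: input=3 -> V=21
t=3: input=5 -> V=0 FIRE
t=4: input=0 -> V=0
t=5: input=3 -> V=21
t=6: input=0 -> V=18
t=7: input=5 -> V=0 FIRE
t=8: input=0 -> V=0
t=9: input=2 -> V=14
t=10: input=2 -> V=0 FIRE
t=11: input=3 -> V=21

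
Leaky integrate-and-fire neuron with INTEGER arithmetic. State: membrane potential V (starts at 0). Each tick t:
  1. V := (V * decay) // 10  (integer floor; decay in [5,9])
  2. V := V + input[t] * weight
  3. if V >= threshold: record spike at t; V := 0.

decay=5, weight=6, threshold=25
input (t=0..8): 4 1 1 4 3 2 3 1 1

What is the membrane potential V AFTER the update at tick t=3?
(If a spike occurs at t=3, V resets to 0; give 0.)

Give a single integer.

Answer: 0

Derivation:
t=0: input=4 -> V=24
t=1: input=1 -> V=18
t=2: input=1 -> V=15
t=3: input=4 -> V=0 FIRE
t=4: input=3 -> V=18
t=5: input=2 -> V=21
t=6: input=3 -> V=0 FIRE
t=7: input=1 -> V=6
t=8: input=1 -> V=9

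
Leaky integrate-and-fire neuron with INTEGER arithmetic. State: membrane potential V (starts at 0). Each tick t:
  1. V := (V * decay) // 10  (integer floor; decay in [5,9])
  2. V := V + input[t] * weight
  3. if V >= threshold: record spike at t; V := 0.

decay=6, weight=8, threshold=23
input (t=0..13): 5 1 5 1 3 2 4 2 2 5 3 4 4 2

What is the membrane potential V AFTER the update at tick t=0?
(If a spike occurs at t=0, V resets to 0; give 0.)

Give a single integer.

Answer: 0

Derivation:
t=0: input=5 -> V=0 FIRE
t=1: input=1 -> V=8
t=2: input=5 -> V=0 FIRE
t=3: input=1 -> V=8
t=4: input=3 -> V=0 FIRE
t=5: input=2 -> V=16
t=6: input=4 -> V=0 FIRE
t=7: input=2 -> V=16
t=8: input=2 -> V=0 FIRE
t=9: input=5 -> V=0 FIRE
t=10: input=3 -> V=0 FIRE
t=11: input=4 -> V=0 FIRE
t=12: input=4 -> V=0 FIRE
t=13: input=2 -> V=16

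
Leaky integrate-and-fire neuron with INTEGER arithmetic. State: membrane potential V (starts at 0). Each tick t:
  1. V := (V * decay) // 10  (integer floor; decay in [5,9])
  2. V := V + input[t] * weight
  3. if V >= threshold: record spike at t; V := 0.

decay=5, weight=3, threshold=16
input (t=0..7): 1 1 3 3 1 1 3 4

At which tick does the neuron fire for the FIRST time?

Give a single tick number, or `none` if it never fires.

t=0: input=1 -> V=3
t=1: input=1 -> V=4
t=2: input=3 -> V=11
t=3: input=3 -> V=14
t=4: input=1 -> V=10
t=5: input=1 -> V=8
t=6: input=3 -> V=13
t=7: input=4 -> V=0 FIRE

Answer: 7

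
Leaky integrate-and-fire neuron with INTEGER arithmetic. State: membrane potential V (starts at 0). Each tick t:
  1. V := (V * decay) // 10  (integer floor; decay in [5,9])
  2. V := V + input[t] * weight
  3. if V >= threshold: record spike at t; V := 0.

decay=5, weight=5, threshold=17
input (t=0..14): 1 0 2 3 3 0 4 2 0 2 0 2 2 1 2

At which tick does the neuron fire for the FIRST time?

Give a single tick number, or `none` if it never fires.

t=0: input=1 -> V=5
t=1: input=0 -> V=2
t=2: input=2 -> V=11
t=3: input=3 -> V=0 FIRE
t=4: input=3 -> V=15
t=5: input=0 -> V=7
t=6: input=4 -> V=0 FIRE
t=7: input=2 -> V=10
t=8: input=0 -> V=5
t=9: input=2 -> V=12
t=10: input=0 -> V=6
t=11: input=2 -> V=13
t=12: input=2 -> V=16
t=13: input=1 -> V=13
t=14: input=2 -> V=16

Answer: 3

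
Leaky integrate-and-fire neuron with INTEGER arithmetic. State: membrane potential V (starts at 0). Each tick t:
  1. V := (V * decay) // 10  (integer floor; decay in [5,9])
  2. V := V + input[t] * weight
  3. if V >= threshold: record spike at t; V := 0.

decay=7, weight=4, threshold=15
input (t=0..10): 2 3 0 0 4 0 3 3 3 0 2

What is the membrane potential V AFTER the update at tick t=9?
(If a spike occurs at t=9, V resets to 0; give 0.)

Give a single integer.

t=0: input=2 -> V=8
t=1: input=3 -> V=0 FIRE
t=2: input=0 -> V=0
t=3: input=0 -> V=0
t=4: input=4 -> V=0 FIRE
t=5: input=0 -> V=0
t=6: input=3 -> V=12
t=7: input=3 -> V=0 FIRE
t=8: input=3 -> V=12
t=9: input=0 -> V=8
t=10: input=2 -> V=13

Answer: 8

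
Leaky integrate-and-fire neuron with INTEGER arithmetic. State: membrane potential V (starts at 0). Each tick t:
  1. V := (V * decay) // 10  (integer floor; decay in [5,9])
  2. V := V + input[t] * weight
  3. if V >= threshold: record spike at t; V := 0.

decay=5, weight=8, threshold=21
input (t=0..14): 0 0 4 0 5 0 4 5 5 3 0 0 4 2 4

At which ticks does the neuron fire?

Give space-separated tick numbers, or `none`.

t=0: input=0 -> V=0
t=1: input=0 -> V=0
t=2: input=4 -> V=0 FIRE
t=3: input=0 -> V=0
t=4: input=5 -> V=0 FIRE
t=5: input=0 -> V=0
t=6: input=4 -> V=0 FIRE
t=7: input=5 -> V=0 FIRE
t=8: input=5 -> V=0 FIRE
t=9: input=3 -> V=0 FIRE
t=10: input=0 -> V=0
t=11: input=0 -> V=0
t=12: input=4 -> V=0 FIRE
t=13: input=2 -> V=16
t=14: input=4 -> V=0 FIRE

Answer: 2 4 6 7 8 9 12 14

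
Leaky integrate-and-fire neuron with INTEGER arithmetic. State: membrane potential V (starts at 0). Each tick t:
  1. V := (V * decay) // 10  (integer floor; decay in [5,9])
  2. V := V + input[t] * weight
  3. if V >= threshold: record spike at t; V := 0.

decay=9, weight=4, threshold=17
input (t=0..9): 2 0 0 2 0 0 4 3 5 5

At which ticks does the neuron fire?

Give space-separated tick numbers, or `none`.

Answer: 6 8 9

Derivation:
t=0: input=2 -> V=8
t=1: input=0 -> V=7
t=2: input=0 -> V=6
t=3: input=2 -> V=13
t=4: input=0 -> V=11
t=5: input=0 -> V=9
t=6: input=4 -> V=0 FIRE
t=7: input=3 -> V=12
t=8: input=5 -> V=0 FIRE
t=9: input=5 -> V=0 FIRE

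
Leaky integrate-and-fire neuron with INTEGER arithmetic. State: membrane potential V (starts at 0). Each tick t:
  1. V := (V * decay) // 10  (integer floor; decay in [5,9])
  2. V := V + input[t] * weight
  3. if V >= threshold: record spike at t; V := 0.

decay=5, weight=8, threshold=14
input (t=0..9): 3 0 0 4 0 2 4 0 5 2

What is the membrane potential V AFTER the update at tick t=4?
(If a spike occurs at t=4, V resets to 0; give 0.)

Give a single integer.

Answer: 0

Derivation:
t=0: input=3 -> V=0 FIRE
t=1: input=0 -> V=0
t=2: input=0 -> V=0
t=3: input=4 -> V=0 FIRE
t=4: input=0 -> V=0
t=5: input=2 -> V=0 FIRE
t=6: input=4 -> V=0 FIRE
t=7: input=0 -> V=0
t=8: input=5 -> V=0 FIRE
t=9: input=2 -> V=0 FIRE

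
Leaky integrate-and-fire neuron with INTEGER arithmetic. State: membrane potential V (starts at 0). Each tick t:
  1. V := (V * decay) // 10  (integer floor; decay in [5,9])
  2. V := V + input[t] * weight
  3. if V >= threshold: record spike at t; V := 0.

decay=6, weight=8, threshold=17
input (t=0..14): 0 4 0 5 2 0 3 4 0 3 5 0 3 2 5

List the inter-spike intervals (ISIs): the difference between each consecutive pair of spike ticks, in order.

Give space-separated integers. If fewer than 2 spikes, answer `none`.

t=0: input=0 -> V=0
t=1: input=4 -> V=0 FIRE
t=2: input=0 -> V=0
t=3: input=5 -> V=0 FIRE
t=4: input=2 -> V=16
t=5: input=0 -> V=9
t=6: input=3 -> V=0 FIRE
t=7: input=4 -> V=0 FIRE
t=8: input=0 -> V=0
t=9: input=3 -> V=0 FIRE
t=10: input=5 -> V=0 FIRE
t=11: input=0 -> V=0
t=12: input=3 -> V=0 FIRE
t=13: input=2 -> V=16
t=14: input=5 -> V=0 FIRE

Answer: 2 3 1 2 1 2 2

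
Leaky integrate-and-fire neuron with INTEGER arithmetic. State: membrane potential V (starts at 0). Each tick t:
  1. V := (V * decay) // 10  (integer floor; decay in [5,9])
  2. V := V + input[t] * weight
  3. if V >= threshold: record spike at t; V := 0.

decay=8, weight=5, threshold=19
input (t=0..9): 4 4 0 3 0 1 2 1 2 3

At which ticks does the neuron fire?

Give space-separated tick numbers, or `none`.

Answer: 0 1 6 9

Derivation:
t=0: input=4 -> V=0 FIRE
t=1: input=4 -> V=0 FIRE
t=2: input=0 -> V=0
t=3: input=3 -> V=15
t=4: input=0 -> V=12
t=5: input=1 -> V=14
t=6: input=2 -> V=0 FIRE
t=7: input=1 -> V=5
t=8: input=2 -> V=14
t=9: input=3 -> V=0 FIRE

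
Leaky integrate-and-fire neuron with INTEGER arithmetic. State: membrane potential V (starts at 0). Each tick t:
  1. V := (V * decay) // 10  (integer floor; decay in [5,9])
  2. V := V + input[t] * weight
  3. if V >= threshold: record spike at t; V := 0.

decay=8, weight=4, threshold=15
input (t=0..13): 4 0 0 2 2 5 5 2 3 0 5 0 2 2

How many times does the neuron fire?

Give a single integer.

Answer: 5

Derivation:
t=0: input=4 -> V=0 FIRE
t=1: input=0 -> V=0
t=2: input=0 -> V=0
t=3: input=2 -> V=8
t=4: input=2 -> V=14
t=5: input=5 -> V=0 FIRE
t=6: input=5 -> V=0 FIRE
t=7: input=2 -> V=8
t=8: input=3 -> V=0 FIRE
t=9: input=0 -> V=0
t=10: input=5 -> V=0 FIRE
t=11: input=0 -> V=0
t=12: input=2 -> V=8
t=13: input=2 -> V=14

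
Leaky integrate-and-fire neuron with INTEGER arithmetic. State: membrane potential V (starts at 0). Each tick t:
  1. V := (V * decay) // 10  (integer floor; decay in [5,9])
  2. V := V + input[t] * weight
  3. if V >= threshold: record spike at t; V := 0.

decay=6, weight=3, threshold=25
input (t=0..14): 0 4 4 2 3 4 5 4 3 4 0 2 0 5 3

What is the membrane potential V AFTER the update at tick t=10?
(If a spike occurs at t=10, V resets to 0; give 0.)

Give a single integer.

t=0: input=0 -> V=0
t=1: input=4 -> V=12
t=2: input=4 -> V=19
t=3: input=2 -> V=17
t=4: input=3 -> V=19
t=5: input=4 -> V=23
t=6: input=5 -> V=0 FIRE
t=7: input=4 -> V=12
t=8: input=3 -> V=16
t=9: input=4 -> V=21
t=10: input=0 -> V=12
t=11: input=2 -> V=13
t=12: input=0 -> V=7
t=13: input=5 -> V=19
t=14: input=3 -> V=20

Answer: 12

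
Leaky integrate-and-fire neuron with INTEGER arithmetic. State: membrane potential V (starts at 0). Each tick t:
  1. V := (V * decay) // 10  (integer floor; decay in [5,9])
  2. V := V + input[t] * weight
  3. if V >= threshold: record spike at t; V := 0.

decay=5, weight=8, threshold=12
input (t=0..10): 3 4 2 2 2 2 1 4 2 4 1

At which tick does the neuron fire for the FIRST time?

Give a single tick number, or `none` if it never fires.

Answer: 0

Derivation:
t=0: input=3 -> V=0 FIRE
t=1: input=4 -> V=0 FIRE
t=2: input=2 -> V=0 FIRE
t=3: input=2 -> V=0 FIRE
t=4: input=2 -> V=0 FIRE
t=5: input=2 -> V=0 FIRE
t=6: input=1 -> V=8
t=7: input=4 -> V=0 FIRE
t=8: input=2 -> V=0 FIRE
t=9: input=4 -> V=0 FIRE
t=10: input=1 -> V=8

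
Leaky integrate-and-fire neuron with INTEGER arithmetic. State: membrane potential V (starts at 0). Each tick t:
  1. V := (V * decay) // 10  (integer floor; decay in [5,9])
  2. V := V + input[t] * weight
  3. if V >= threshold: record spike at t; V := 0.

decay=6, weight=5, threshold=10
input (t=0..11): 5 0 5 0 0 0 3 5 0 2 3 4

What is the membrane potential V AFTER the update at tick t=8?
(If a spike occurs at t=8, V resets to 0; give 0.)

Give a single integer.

Answer: 0

Derivation:
t=0: input=5 -> V=0 FIRE
t=1: input=0 -> V=0
t=2: input=5 -> V=0 FIRE
t=3: input=0 -> V=0
t=4: input=0 -> V=0
t=5: input=0 -> V=0
t=6: input=3 -> V=0 FIRE
t=7: input=5 -> V=0 FIRE
t=8: input=0 -> V=0
t=9: input=2 -> V=0 FIRE
t=10: input=3 -> V=0 FIRE
t=11: input=4 -> V=0 FIRE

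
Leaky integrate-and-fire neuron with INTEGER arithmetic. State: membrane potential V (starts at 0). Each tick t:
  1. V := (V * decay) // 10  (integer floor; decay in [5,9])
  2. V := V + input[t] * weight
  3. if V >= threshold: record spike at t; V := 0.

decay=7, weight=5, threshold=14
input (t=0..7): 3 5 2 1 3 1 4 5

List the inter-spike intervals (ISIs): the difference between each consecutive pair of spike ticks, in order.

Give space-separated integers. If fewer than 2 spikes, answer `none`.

t=0: input=3 -> V=0 FIRE
t=1: input=5 -> V=0 FIRE
t=2: input=2 -> V=10
t=3: input=1 -> V=12
t=4: input=3 -> V=0 FIRE
t=5: input=1 -> V=5
t=6: input=4 -> V=0 FIRE
t=7: input=5 -> V=0 FIRE

Answer: 1 3 2 1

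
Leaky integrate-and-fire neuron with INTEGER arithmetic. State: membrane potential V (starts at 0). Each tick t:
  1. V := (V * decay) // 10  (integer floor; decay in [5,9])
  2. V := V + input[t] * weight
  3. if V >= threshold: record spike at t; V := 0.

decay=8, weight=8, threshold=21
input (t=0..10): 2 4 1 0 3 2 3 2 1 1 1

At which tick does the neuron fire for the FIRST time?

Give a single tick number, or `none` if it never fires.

t=0: input=2 -> V=16
t=1: input=4 -> V=0 FIRE
t=2: input=1 -> V=8
t=3: input=0 -> V=6
t=4: input=3 -> V=0 FIRE
t=5: input=2 -> V=16
t=6: input=3 -> V=0 FIRE
t=7: input=2 -> V=16
t=8: input=1 -> V=20
t=9: input=1 -> V=0 FIRE
t=10: input=1 -> V=8

Answer: 1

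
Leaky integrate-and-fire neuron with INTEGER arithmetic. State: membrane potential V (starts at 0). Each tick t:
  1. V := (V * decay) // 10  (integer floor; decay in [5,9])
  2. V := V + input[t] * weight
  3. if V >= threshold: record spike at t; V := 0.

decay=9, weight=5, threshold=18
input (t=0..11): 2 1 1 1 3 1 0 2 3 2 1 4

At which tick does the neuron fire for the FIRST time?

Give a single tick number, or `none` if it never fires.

t=0: input=2 -> V=10
t=1: input=1 -> V=14
t=2: input=1 -> V=17
t=3: input=1 -> V=0 FIRE
t=4: input=3 -> V=15
t=5: input=1 -> V=0 FIRE
t=6: input=0 -> V=0
t=7: input=2 -> V=10
t=8: input=3 -> V=0 FIRE
t=9: input=2 -> V=10
t=10: input=1 -> V=14
t=11: input=4 -> V=0 FIRE

Answer: 3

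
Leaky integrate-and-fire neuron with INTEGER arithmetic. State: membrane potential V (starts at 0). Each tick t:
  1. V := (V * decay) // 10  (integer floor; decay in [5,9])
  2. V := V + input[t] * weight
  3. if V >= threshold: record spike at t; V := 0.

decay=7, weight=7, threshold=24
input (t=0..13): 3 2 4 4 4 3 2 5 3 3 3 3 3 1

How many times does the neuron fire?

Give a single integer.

t=0: input=3 -> V=21
t=1: input=2 -> V=0 FIRE
t=2: input=4 -> V=0 FIRE
t=3: input=4 -> V=0 FIRE
t=4: input=4 -> V=0 FIRE
t=5: input=3 -> V=21
t=6: input=2 -> V=0 FIRE
t=7: input=5 -> V=0 FIRE
t=8: input=3 -> V=21
t=9: input=3 -> V=0 FIRE
t=10: input=3 -> V=21
t=11: input=3 -> V=0 FIRE
t=12: input=3 -> V=21
t=13: input=1 -> V=21

Answer: 8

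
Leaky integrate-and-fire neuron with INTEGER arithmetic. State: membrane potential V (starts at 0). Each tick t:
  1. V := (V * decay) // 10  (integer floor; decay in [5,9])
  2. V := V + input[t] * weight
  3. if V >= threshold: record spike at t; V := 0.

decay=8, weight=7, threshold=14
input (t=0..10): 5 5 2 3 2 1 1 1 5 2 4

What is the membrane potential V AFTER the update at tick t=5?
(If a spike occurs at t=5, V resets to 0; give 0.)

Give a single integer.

t=0: input=5 -> V=0 FIRE
t=1: input=5 -> V=0 FIRE
t=2: input=2 -> V=0 FIRE
t=3: input=3 -> V=0 FIRE
t=4: input=2 -> V=0 FIRE
t=5: input=1 -> V=7
t=6: input=1 -> V=12
t=7: input=1 -> V=0 FIRE
t=8: input=5 -> V=0 FIRE
t=9: input=2 -> V=0 FIRE
t=10: input=4 -> V=0 FIRE

Answer: 7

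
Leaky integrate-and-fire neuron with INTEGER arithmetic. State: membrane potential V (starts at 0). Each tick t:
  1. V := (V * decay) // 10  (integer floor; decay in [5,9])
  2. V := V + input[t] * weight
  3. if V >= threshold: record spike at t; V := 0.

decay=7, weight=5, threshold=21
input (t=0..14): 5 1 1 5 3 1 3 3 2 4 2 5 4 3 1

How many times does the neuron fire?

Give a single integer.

t=0: input=5 -> V=0 FIRE
t=1: input=1 -> V=5
t=2: input=1 -> V=8
t=3: input=5 -> V=0 FIRE
t=4: input=3 -> V=15
t=5: input=1 -> V=15
t=6: input=3 -> V=0 FIRE
t=7: input=3 -> V=15
t=8: input=2 -> V=20
t=9: input=4 -> V=0 FIRE
t=10: input=2 -> V=10
t=11: input=5 -> V=0 FIRE
t=12: input=4 -> V=20
t=13: input=3 -> V=0 FIRE
t=14: input=1 -> V=5

Answer: 6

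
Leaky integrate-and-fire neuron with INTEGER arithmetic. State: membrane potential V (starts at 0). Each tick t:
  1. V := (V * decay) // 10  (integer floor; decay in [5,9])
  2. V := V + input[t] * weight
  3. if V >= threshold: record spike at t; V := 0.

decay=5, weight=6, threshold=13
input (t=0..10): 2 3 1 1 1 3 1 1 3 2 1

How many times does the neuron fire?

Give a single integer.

Answer: 3

Derivation:
t=0: input=2 -> V=12
t=1: input=3 -> V=0 FIRE
t=2: input=1 -> V=6
t=3: input=1 -> V=9
t=4: input=1 -> V=10
t=5: input=3 -> V=0 FIRE
t=6: input=1 -> V=6
t=7: input=1 -> V=9
t=8: input=3 -> V=0 FIRE
t=9: input=2 -> V=12
t=10: input=1 -> V=12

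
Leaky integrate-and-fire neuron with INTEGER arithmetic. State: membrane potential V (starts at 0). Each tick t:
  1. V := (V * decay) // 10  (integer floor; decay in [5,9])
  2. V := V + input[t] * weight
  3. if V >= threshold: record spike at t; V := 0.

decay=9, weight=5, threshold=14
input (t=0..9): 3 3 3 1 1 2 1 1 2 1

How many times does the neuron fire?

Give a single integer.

t=0: input=3 -> V=0 FIRE
t=1: input=3 -> V=0 FIRE
t=2: input=3 -> V=0 FIRE
t=3: input=1 -> V=5
t=4: input=1 -> V=9
t=5: input=2 -> V=0 FIRE
t=6: input=1 -> V=5
t=7: input=1 -> V=9
t=8: input=2 -> V=0 FIRE
t=9: input=1 -> V=5

Answer: 5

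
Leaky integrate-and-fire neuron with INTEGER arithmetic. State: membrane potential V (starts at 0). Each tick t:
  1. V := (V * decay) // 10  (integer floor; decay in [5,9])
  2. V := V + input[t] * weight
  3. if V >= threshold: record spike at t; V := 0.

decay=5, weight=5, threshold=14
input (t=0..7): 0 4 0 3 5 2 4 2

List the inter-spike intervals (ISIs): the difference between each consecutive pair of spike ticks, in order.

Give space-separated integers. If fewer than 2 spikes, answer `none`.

Answer: 2 1 2

Derivation:
t=0: input=0 -> V=0
t=1: input=4 -> V=0 FIRE
t=2: input=0 -> V=0
t=3: input=3 -> V=0 FIRE
t=4: input=5 -> V=0 FIRE
t=5: input=2 -> V=10
t=6: input=4 -> V=0 FIRE
t=7: input=2 -> V=10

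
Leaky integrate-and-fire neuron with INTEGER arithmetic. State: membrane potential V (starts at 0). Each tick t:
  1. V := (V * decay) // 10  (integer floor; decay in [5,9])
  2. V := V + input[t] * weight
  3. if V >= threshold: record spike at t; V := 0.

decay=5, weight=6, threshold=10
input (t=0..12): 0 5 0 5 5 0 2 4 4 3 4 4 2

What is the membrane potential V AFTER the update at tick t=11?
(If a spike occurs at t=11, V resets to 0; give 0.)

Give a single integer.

t=0: input=0 -> V=0
t=1: input=5 -> V=0 FIRE
t=2: input=0 -> V=0
t=3: input=5 -> V=0 FIRE
t=4: input=5 -> V=0 FIRE
t=5: input=0 -> V=0
t=6: input=2 -> V=0 FIRE
t=7: input=4 -> V=0 FIRE
t=8: input=4 -> V=0 FIRE
t=9: input=3 -> V=0 FIRE
t=10: input=4 -> V=0 FIRE
t=11: input=4 -> V=0 FIRE
t=12: input=2 -> V=0 FIRE

Answer: 0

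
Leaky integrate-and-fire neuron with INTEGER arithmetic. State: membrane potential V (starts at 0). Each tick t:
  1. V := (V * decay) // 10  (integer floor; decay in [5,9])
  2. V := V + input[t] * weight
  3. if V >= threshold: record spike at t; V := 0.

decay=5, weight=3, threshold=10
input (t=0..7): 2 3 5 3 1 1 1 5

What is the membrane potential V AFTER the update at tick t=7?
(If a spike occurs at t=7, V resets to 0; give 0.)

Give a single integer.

Answer: 0

Derivation:
t=0: input=2 -> V=6
t=1: input=3 -> V=0 FIRE
t=2: input=5 -> V=0 FIRE
t=3: input=3 -> V=9
t=4: input=1 -> V=7
t=5: input=1 -> V=6
t=6: input=1 -> V=6
t=7: input=5 -> V=0 FIRE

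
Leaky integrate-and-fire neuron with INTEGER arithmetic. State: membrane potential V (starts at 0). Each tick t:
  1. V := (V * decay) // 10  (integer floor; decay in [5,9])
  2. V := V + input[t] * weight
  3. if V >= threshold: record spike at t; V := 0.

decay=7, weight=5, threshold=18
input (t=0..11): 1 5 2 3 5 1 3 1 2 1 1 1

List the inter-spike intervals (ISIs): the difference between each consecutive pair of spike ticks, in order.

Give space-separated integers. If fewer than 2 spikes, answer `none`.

Answer: 2 1 2

Derivation:
t=0: input=1 -> V=5
t=1: input=5 -> V=0 FIRE
t=2: input=2 -> V=10
t=3: input=3 -> V=0 FIRE
t=4: input=5 -> V=0 FIRE
t=5: input=1 -> V=5
t=6: input=3 -> V=0 FIRE
t=7: input=1 -> V=5
t=8: input=2 -> V=13
t=9: input=1 -> V=14
t=10: input=1 -> V=14
t=11: input=1 -> V=14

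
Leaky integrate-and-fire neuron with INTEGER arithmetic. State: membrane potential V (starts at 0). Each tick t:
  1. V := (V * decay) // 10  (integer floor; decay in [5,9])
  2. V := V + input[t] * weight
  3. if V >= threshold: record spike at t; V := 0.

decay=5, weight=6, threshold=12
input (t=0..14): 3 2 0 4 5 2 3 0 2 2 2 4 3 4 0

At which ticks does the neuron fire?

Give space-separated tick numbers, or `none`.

Answer: 0 1 3 4 5 6 8 9 10 11 12 13

Derivation:
t=0: input=3 -> V=0 FIRE
t=1: input=2 -> V=0 FIRE
t=2: input=0 -> V=0
t=3: input=4 -> V=0 FIRE
t=4: input=5 -> V=0 FIRE
t=5: input=2 -> V=0 FIRE
t=6: input=3 -> V=0 FIRE
t=7: input=0 -> V=0
t=8: input=2 -> V=0 FIRE
t=9: input=2 -> V=0 FIRE
t=10: input=2 -> V=0 FIRE
t=11: input=4 -> V=0 FIRE
t=12: input=3 -> V=0 FIRE
t=13: input=4 -> V=0 FIRE
t=14: input=0 -> V=0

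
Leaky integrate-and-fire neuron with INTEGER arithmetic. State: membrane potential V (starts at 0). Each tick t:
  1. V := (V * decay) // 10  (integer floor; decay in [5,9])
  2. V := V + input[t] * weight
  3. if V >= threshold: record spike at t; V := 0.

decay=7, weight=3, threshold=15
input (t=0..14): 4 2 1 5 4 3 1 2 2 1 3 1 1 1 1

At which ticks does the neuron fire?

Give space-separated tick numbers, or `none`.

t=0: input=4 -> V=12
t=1: input=2 -> V=14
t=2: input=1 -> V=12
t=3: input=5 -> V=0 FIRE
t=4: input=4 -> V=12
t=5: input=3 -> V=0 FIRE
t=6: input=1 -> V=3
t=7: input=2 -> V=8
t=8: input=2 -> V=11
t=9: input=1 -> V=10
t=10: input=3 -> V=0 FIRE
t=11: input=1 -> V=3
t=12: input=1 -> V=5
t=13: input=1 -> V=6
t=14: input=1 -> V=7

Answer: 3 5 10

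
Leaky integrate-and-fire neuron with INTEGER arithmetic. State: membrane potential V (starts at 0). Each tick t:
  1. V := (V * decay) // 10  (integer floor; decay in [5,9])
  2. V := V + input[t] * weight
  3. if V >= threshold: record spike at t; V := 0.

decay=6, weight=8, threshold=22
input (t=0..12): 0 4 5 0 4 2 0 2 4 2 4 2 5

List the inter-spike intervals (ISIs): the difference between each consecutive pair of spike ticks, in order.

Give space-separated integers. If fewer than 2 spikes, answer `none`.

t=0: input=0 -> V=0
t=1: input=4 -> V=0 FIRE
t=2: input=5 -> V=0 FIRE
t=3: input=0 -> V=0
t=4: input=4 -> V=0 FIRE
t=5: input=2 -> V=16
t=6: input=0 -> V=9
t=7: input=2 -> V=21
t=8: input=4 -> V=0 FIRE
t=9: input=2 -> V=16
t=10: input=4 -> V=0 FIRE
t=11: input=2 -> V=16
t=12: input=5 -> V=0 FIRE

Answer: 1 2 4 2 2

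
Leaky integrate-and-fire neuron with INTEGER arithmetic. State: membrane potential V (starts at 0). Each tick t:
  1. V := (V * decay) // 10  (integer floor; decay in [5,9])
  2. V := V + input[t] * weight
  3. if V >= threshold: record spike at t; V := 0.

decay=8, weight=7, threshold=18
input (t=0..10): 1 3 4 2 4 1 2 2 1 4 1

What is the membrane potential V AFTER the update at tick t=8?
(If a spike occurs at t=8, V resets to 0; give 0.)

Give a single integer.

t=0: input=1 -> V=7
t=1: input=3 -> V=0 FIRE
t=2: input=4 -> V=0 FIRE
t=3: input=2 -> V=14
t=4: input=4 -> V=0 FIRE
t=5: input=1 -> V=7
t=6: input=2 -> V=0 FIRE
t=7: input=2 -> V=14
t=8: input=1 -> V=0 FIRE
t=9: input=4 -> V=0 FIRE
t=10: input=1 -> V=7

Answer: 0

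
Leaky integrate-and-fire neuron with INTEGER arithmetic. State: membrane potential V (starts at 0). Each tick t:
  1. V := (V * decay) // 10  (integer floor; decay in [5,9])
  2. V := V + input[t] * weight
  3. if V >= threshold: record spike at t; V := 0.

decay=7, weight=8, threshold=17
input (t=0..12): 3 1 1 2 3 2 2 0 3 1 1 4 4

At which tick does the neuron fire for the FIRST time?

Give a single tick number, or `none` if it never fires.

t=0: input=3 -> V=0 FIRE
t=1: input=1 -> V=8
t=2: input=1 -> V=13
t=3: input=2 -> V=0 FIRE
t=4: input=3 -> V=0 FIRE
t=5: input=2 -> V=16
t=6: input=2 -> V=0 FIRE
t=7: input=0 -> V=0
t=8: input=3 -> V=0 FIRE
t=9: input=1 -> V=8
t=10: input=1 -> V=13
t=11: input=4 -> V=0 FIRE
t=12: input=4 -> V=0 FIRE

Answer: 0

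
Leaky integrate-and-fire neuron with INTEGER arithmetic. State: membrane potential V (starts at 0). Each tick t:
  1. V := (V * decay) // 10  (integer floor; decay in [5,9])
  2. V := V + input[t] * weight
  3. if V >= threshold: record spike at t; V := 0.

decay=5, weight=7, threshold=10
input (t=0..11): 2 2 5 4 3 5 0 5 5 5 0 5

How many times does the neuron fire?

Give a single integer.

t=0: input=2 -> V=0 FIRE
t=1: input=2 -> V=0 FIRE
t=2: input=5 -> V=0 FIRE
t=3: input=4 -> V=0 FIRE
t=4: input=3 -> V=0 FIRE
t=5: input=5 -> V=0 FIRE
t=6: input=0 -> V=0
t=7: input=5 -> V=0 FIRE
t=8: input=5 -> V=0 FIRE
t=9: input=5 -> V=0 FIRE
t=10: input=0 -> V=0
t=11: input=5 -> V=0 FIRE

Answer: 10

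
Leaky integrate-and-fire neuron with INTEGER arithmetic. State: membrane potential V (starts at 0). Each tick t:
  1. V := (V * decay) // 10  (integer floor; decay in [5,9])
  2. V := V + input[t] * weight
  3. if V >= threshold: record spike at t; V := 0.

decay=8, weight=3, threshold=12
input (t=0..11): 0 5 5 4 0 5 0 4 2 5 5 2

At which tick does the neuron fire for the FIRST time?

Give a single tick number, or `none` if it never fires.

t=0: input=0 -> V=0
t=1: input=5 -> V=0 FIRE
t=2: input=5 -> V=0 FIRE
t=3: input=4 -> V=0 FIRE
t=4: input=0 -> V=0
t=5: input=5 -> V=0 FIRE
t=6: input=0 -> V=0
t=7: input=4 -> V=0 FIRE
t=8: input=2 -> V=6
t=9: input=5 -> V=0 FIRE
t=10: input=5 -> V=0 FIRE
t=11: input=2 -> V=6

Answer: 1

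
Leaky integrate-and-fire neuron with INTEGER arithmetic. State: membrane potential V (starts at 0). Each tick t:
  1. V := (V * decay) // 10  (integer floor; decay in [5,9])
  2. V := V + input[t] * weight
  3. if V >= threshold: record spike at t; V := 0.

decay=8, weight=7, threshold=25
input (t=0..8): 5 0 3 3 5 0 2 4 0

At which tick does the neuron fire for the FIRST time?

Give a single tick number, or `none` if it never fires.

t=0: input=5 -> V=0 FIRE
t=1: input=0 -> V=0
t=2: input=3 -> V=21
t=3: input=3 -> V=0 FIRE
t=4: input=5 -> V=0 FIRE
t=5: input=0 -> V=0
t=6: input=2 -> V=14
t=7: input=4 -> V=0 FIRE
t=8: input=0 -> V=0

Answer: 0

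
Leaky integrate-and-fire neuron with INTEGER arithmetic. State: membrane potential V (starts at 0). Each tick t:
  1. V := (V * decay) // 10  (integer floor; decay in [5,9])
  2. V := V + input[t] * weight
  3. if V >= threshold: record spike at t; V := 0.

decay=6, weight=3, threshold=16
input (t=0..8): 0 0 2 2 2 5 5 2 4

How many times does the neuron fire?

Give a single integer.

Answer: 2

Derivation:
t=0: input=0 -> V=0
t=1: input=0 -> V=0
t=2: input=2 -> V=6
t=3: input=2 -> V=9
t=4: input=2 -> V=11
t=5: input=5 -> V=0 FIRE
t=6: input=5 -> V=15
t=7: input=2 -> V=15
t=8: input=4 -> V=0 FIRE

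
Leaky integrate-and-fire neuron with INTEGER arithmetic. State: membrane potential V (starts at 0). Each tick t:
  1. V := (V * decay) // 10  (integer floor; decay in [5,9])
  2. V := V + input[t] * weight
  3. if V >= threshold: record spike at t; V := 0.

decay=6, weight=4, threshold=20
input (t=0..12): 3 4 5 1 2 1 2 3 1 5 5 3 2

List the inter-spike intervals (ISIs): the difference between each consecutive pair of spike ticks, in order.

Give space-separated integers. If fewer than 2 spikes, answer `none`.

Answer: 1 5 2 1

Derivation:
t=0: input=3 -> V=12
t=1: input=4 -> V=0 FIRE
t=2: input=5 -> V=0 FIRE
t=3: input=1 -> V=4
t=4: input=2 -> V=10
t=5: input=1 -> V=10
t=6: input=2 -> V=14
t=7: input=3 -> V=0 FIRE
t=8: input=1 -> V=4
t=9: input=5 -> V=0 FIRE
t=10: input=5 -> V=0 FIRE
t=11: input=3 -> V=12
t=12: input=2 -> V=15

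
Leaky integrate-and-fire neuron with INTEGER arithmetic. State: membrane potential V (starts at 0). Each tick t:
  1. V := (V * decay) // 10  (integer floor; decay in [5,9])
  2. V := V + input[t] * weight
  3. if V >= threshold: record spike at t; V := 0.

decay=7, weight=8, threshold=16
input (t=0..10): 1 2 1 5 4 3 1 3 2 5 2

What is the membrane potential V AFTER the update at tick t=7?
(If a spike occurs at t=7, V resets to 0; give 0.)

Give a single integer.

t=0: input=1 -> V=8
t=1: input=2 -> V=0 FIRE
t=2: input=1 -> V=8
t=3: input=5 -> V=0 FIRE
t=4: input=4 -> V=0 FIRE
t=5: input=3 -> V=0 FIRE
t=6: input=1 -> V=8
t=7: input=3 -> V=0 FIRE
t=8: input=2 -> V=0 FIRE
t=9: input=5 -> V=0 FIRE
t=10: input=2 -> V=0 FIRE

Answer: 0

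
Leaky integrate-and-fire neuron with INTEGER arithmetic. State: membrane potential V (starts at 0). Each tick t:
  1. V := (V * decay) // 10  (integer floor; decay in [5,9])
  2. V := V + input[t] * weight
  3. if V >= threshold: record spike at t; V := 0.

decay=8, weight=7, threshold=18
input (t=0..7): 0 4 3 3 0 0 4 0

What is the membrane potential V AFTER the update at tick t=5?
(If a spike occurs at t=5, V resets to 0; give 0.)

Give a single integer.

Answer: 0

Derivation:
t=0: input=0 -> V=0
t=1: input=4 -> V=0 FIRE
t=2: input=3 -> V=0 FIRE
t=3: input=3 -> V=0 FIRE
t=4: input=0 -> V=0
t=5: input=0 -> V=0
t=6: input=4 -> V=0 FIRE
t=7: input=0 -> V=0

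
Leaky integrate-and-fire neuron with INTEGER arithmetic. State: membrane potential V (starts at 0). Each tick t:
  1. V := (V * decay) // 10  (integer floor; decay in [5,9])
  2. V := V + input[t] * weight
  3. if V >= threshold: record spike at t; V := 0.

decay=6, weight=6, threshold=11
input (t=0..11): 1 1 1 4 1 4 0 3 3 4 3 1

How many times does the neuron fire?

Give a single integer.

Answer: 7

Derivation:
t=0: input=1 -> V=6
t=1: input=1 -> V=9
t=2: input=1 -> V=0 FIRE
t=3: input=4 -> V=0 FIRE
t=4: input=1 -> V=6
t=5: input=4 -> V=0 FIRE
t=6: input=0 -> V=0
t=7: input=3 -> V=0 FIRE
t=8: input=3 -> V=0 FIRE
t=9: input=4 -> V=0 FIRE
t=10: input=3 -> V=0 FIRE
t=11: input=1 -> V=6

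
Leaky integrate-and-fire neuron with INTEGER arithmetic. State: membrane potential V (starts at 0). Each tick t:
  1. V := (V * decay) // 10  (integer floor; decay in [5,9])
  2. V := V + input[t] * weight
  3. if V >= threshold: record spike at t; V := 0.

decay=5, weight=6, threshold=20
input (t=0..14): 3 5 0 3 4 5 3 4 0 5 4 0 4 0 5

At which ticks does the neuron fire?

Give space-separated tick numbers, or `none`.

t=0: input=3 -> V=18
t=1: input=5 -> V=0 FIRE
t=2: input=0 -> V=0
t=3: input=3 -> V=18
t=4: input=4 -> V=0 FIRE
t=5: input=5 -> V=0 FIRE
t=6: input=3 -> V=18
t=7: input=4 -> V=0 FIRE
t=8: input=0 -> V=0
t=9: input=5 -> V=0 FIRE
t=10: input=4 -> V=0 FIRE
t=11: input=0 -> V=0
t=12: input=4 -> V=0 FIRE
t=13: input=0 -> V=0
t=14: input=5 -> V=0 FIRE

Answer: 1 4 5 7 9 10 12 14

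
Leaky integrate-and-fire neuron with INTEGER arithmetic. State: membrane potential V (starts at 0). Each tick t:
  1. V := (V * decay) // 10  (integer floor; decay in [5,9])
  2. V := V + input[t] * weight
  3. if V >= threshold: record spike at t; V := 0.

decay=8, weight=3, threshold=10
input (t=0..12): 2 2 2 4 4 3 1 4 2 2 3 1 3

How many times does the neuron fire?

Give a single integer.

t=0: input=2 -> V=6
t=1: input=2 -> V=0 FIRE
t=2: input=2 -> V=6
t=3: input=4 -> V=0 FIRE
t=4: input=4 -> V=0 FIRE
t=5: input=3 -> V=9
t=6: input=1 -> V=0 FIRE
t=7: input=4 -> V=0 FIRE
t=8: input=2 -> V=6
t=9: input=2 -> V=0 FIRE
t=10: input=3 -> V=9
t=11: input=1 -> V=0 FIRE
t=12: input=3 -> V=9

Answer: 7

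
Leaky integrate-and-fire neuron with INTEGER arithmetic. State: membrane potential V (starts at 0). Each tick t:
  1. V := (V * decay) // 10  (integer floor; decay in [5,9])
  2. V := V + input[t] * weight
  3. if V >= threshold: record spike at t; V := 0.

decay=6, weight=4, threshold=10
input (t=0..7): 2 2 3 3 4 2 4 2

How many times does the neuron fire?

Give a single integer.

t=0: input=2 -> V=8
t=1: input=2 -> V=0 FIRE
t=2: input=3 -> V=0 FIRE
t=3: input=3 -> V=0 FIRE
t=4: input=4 -> V=0 FIRE
t=5: input=2 -> V=8
t=6: input=4 -> V=0 FIRE
t=7: input=2 -> V=8

Answer: 5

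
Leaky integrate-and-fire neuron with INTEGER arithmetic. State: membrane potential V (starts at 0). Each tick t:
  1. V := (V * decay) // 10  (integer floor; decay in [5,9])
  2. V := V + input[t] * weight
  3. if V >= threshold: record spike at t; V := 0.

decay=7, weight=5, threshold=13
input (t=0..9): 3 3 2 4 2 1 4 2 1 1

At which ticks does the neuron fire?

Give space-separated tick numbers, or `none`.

Answer: 0 1 3 6 9

Derivation:
t=0: input=3 -> V=0 FIRE
t=1: input=3 -> V=0 FIRE
t=2: input=2 -> V=10
t=3: input=4 -> V=0 FIRE
t=4: input=2 -> V=10
t=5: input=1 -> V=12
t=6: input=4 -> V=0 FIRE
t=7: input=2 -> V=10
t=8: input=1 -> V=12
t=9: input=1 -> V=0 FIRE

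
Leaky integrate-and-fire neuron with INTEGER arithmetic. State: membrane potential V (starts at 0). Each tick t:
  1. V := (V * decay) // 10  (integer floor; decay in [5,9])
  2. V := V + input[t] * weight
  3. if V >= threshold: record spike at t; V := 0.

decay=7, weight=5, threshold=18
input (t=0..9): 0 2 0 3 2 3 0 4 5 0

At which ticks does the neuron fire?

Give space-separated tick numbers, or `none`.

Answer: 3 5 7 8

Derivation:
t=0: input=0 -> V=0
t=1: input=2 -> V=10
t=2: input=0 -> V=7
t=3: input=3 -> V=0 FIRE
t=4: input=2 -> V=10
t=5: input=3 -> V=0 FIRE
t=6: input=0 -> V=0
t=7: input=4 -> V=0 FIRE
t=8: input=5 -> V=0 FIRE
t=9: input=0 -> V=0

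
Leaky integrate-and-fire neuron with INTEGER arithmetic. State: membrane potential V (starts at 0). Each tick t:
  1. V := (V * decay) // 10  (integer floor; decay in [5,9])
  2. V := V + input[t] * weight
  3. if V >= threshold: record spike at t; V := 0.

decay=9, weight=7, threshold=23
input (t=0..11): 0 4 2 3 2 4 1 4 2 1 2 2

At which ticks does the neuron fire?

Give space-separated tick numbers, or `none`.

t=0: input=0 -> V=0
t=1: input=4 -> V=0 FIRE
t=2: input=2 -> V=14
t=3: input=3 -> V=0 FIRE
t=4: input=2 -> V=14
t=5: input=4 -> V=0 FIRE
t=6: input=1 -> V=7
t=7: input=4 -> V=0 FIRE
t=8: input=2 -> V=14
t=9: input=1 -> V=19
t=10: input=2 -> V=0 FIRE
t=11: input=2 -> V=14

Answer: 1 3 5 7 10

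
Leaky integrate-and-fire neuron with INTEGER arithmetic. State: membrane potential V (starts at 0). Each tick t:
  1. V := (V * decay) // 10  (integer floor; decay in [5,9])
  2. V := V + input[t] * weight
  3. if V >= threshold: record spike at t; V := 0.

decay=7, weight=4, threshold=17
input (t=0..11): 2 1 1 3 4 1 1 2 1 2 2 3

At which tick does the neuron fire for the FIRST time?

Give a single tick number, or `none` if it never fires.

t=0: input=2 -> V=8
t=1: input=1 -> V=9
t=2: input=1 -> V=10
t=3: input=3 -> V=0 FIRE
t=4: input=4 -> V=16
t=5: input=1 -> V=15
t=6: input=1 -> V=14
t=7: input=2 -> V=0 FIRE
t=8: input=1 -> V=4
t=9: input=2 -> V=10
t=10: input=2 -> V=15
t=11: input=3 -> V=0 FIRE

Answer: 3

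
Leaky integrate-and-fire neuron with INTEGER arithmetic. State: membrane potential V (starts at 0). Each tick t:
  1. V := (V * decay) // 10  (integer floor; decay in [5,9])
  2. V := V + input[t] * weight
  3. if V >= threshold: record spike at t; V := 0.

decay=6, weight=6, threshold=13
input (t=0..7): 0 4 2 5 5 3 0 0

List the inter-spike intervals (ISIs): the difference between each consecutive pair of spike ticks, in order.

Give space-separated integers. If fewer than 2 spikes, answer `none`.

Answer: 2 1 1

Derivation:
t=0: input=0 -> V=0
t=1: input=4 -> V=0 FIRE
t=2: input=2 -> V=12
t=3: input=5 -> V=0 FIRE
t=4: input=5 -> V=0 FIRE
t=5: input=3 -> V=0 FIRE
t=6: input=0 -> V=0
t=7: input=0 -> V=0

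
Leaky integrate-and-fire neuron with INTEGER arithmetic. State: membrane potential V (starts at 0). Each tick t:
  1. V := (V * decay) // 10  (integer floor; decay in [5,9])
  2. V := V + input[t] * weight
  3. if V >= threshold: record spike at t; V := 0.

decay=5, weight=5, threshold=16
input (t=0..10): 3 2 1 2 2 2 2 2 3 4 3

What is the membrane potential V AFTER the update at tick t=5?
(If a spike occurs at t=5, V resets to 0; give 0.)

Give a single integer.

t=0: input=3 -> V=15
t=1: input=2 -> V=0 FIRE
t=2: input=1 -> V=5
t=3: input=2 -> V=12
t=4: input=2 -> V=0 FIRE
t=5: input=2 -> V=10
t=6: input=2 -> V=15
t=7: input=2 -> V=0 FIRE
t=8: input=3 -> V=15
t=9: input=4 -> V=0 FIRE
t=10: input=3 -> V=15

Answer: 10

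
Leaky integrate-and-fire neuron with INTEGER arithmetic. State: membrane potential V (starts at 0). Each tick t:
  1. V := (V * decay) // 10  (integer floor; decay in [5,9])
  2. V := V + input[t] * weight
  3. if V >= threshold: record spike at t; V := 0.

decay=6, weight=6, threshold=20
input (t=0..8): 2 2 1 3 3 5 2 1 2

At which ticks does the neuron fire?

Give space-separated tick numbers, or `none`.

Answer: 3 5

Derivation:
t=0: input=2 -> V=12
t=1: input=2 -> V=19
t=2: input=1 -> V=17
t=3: input=3 -> V=0 FIRE
t=4: input=3 -> V=18
t=5: input=5 -> V=0 FIRE
t=6: input=2 -> V=12
t=7: input=1 -> V=13
t=8: input=2 -> V=19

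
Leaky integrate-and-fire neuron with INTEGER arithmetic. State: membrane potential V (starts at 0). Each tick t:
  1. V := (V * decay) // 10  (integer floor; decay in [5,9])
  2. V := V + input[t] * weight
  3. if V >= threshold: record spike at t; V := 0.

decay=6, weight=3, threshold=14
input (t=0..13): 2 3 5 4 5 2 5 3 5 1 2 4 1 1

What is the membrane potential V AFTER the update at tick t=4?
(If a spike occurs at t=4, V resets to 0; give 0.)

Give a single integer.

t=0: input=2 -> V=6
t=1: input=3 -> V=12
t=2: input=5 -> V=0 FIRE
t=3: input=4 -> V=12
t=4: input=5 -> V=0 FIRE
t=5: input=2 -> V=6
t=6: input=5 -> V=0 FIRE
t=7: input=3 -> V=9
t=8: input=5 -> V=0 FIRE
t=9: input=1 -> V=3
t=10: input=2 -> V=7
t=11: input=4 -> V=0 FIRE
t=12: input=1 -> V=3
t=13: input=1 -> V=4

Answer: 0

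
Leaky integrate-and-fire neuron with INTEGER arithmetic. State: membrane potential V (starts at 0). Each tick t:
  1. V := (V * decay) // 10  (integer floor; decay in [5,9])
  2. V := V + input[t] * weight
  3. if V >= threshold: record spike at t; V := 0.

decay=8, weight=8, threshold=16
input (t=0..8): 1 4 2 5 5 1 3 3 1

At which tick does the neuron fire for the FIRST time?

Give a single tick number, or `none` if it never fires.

Answer: 1

Derivation:
t=0: input=1 -> V=8
t=1: input=4 -> V=0 FIRE
t=2: input=2 -> V=0 FIRE
t=3: input=5 -> V=0 FIRE
t=4: input=5 -> V=0 FIRE
t=5: input=1 -> V=8
t=6: input=3 -> V=0 FIRE
t=7: input=3 -> V=0 FIRE
t=8: input=1 -> V=8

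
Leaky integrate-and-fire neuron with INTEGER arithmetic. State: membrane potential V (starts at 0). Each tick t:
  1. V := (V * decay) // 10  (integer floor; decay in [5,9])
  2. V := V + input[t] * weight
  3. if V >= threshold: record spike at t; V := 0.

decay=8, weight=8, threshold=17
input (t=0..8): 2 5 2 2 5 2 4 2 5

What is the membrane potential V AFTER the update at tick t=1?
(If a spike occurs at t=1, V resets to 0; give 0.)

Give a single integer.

Answer: 0

Derivation:
t=0: input=2 -> V=16
t=1: input=5 -> V=0 FIRE
t=2: input=2 -> V=16
t=3: input=2 -> V=0 FIRE
t=4: input=5 -> V=0 FIRE
t=5: input=2 -> V=16
t=6: input=4 -> V=0 FIRE
t=7: input=2 -> V=16
t=8: input=5 -> V=0 FIRE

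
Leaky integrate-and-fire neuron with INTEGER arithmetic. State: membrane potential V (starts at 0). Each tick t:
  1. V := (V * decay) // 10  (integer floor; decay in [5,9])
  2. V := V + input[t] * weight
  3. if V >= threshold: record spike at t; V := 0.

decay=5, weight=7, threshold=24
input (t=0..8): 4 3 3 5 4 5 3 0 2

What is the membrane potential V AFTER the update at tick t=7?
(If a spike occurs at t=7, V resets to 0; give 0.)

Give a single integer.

Answer: 10

Derivation:
t=0: input=4 -> V=0 FIRE
t=1: input=3 -> V=21
t=2: input=3 -> V=0 FIRE
t=3: input=5 -> V=0 FIRE
t=4: input=4 -> V=0 FIRE
t=5: input=5 -> V=0 FIRE
t=6: input=3 -> V=21
t=7: input=0 -> V=10
t=8: input=2 -> V=19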